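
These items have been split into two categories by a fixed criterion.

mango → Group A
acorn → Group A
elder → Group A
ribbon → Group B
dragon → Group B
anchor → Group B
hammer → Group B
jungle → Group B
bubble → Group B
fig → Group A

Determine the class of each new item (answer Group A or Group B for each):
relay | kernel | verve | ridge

Group A, Group B, Group A, Group A

Every 'Group A' example satisfies: odd length. None of the 'Group B' examples do.
relay: length 5, checks out → Group A. kernel: length 6, lacks this property → Group B. verve: length 5, checks out → Group A. ridge: length 5, checks out → Group A.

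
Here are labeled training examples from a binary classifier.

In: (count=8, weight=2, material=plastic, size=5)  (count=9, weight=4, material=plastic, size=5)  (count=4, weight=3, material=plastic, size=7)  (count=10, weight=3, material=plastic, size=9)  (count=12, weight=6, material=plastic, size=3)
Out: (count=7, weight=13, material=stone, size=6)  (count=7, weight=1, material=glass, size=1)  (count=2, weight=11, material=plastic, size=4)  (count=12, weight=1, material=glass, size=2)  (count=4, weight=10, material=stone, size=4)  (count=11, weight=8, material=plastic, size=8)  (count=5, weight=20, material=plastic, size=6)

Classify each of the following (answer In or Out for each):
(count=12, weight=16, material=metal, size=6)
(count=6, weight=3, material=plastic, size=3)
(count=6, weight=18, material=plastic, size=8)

Out, In, Out

The common property of the 'In' items is: material is plastic AND weight ≤ 6. No 'Out' item has it.
(count=12, weight=16, material=metal, size=6): Out (material is metal, weight = 16). (count=6, weight=3, material=plastic, size=3): In (material is plastic, weight = 3). (count=6, weight=18, material=plastic, size=8): Out (material is plastic, weight = 18).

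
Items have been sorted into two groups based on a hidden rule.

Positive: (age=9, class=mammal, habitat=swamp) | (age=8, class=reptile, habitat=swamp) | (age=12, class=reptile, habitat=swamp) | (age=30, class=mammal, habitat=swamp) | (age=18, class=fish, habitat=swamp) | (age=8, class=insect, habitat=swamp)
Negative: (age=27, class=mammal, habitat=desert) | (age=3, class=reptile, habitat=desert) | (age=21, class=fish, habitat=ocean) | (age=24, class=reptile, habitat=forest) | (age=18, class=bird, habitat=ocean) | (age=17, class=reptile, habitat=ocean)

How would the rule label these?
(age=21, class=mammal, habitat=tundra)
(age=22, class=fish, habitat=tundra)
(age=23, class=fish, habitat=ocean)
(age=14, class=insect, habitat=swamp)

The simplest hypothesis consistent with all the labels is: habitat is swamp.
(age=21, class=mammal, habitat=tundra) — habitat is tundra, hence Negative.
(age=22, class=fish, habitat=tundra) — habitat is tundra, hence Negative.
(age=23, class=fish, habitat=ocean) — habitat is ocean, hence Negative.
(age=14, class=insect, habitat=swamp) — habitat is swamp, hence Positive.

Negative, Negative, Negative, Positive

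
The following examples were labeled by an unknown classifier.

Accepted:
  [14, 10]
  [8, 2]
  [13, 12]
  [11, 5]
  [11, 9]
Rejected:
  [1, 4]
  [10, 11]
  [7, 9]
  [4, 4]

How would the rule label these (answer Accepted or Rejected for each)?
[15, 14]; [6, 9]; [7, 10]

One predicate separates the groups cleanly: first > second.
Accepted: [15, 14], since 15 > 14.
Rejected: [6, 9], since 6 < 9.
Rejected: [7, 10], since 7 < 10.

Accepted, Rejected, Rejected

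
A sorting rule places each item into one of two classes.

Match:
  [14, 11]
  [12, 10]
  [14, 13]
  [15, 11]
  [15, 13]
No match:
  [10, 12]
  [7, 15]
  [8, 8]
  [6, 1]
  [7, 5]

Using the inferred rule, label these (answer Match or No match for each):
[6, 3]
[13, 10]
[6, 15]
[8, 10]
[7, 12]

No match, Match, No match, No match, No match

The pattern is that an item is 'Match' exactly when: first ≥ 11.
[6, 3] → first 6 → No match.
[13, 10] → first 13 → Match.
[6, 15] → first 6 → No match.
[8, 10] → first 8 → No match.
[7, 12] → first 7 → No match.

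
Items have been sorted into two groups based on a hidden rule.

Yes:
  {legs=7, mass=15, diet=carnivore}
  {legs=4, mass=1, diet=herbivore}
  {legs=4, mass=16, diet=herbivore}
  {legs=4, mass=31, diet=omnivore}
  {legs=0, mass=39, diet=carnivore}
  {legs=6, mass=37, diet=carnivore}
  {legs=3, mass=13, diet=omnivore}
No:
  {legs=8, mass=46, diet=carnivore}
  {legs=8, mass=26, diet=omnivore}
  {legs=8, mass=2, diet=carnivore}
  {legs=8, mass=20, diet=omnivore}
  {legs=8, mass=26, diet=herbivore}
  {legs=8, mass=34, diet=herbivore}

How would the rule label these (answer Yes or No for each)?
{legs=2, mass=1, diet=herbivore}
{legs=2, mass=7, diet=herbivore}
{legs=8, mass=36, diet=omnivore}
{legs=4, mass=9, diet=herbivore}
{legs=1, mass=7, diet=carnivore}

Yes, Yes, No, Yes, Yes

The rule appears to be: legs ≤ 7.
{legs=2, mass=1, diet=herbivore} — legs = 2, hence Yes. {legs=2, mass=7, diet=herbivore} — legs = 2, hence Yes. {legs=8, mass=36, diet=omnivore} — legs = 8, hence No. {legs=4, mass=9, diet=herbivore} — legs = 4, hence Yes. {legs=1, mass=7, diet=carnivore} — legs = 1, hence Yes.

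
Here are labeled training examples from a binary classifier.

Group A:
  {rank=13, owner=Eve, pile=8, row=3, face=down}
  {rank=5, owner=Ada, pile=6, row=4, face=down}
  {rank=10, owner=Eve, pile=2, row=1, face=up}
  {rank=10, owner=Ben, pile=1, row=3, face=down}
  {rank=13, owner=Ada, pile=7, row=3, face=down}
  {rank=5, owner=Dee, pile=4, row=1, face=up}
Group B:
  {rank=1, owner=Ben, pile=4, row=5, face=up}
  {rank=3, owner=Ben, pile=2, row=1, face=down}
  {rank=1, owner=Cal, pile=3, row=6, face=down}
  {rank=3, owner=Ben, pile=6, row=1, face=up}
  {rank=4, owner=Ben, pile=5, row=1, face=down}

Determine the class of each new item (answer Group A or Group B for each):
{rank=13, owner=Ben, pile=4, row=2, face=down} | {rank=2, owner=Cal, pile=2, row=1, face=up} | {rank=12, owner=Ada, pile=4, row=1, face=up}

Group A, Group B, Group A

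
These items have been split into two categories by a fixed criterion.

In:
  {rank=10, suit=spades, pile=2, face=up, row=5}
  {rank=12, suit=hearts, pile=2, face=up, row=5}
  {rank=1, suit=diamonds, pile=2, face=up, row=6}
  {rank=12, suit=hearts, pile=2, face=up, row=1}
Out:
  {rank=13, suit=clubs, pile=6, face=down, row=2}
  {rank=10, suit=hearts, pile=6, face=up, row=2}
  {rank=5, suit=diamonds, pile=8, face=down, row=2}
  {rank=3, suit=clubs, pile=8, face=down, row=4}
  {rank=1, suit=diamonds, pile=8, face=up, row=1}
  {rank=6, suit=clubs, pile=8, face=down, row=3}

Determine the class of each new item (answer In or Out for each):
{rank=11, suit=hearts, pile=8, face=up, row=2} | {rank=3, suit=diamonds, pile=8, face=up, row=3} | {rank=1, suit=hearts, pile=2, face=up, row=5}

Out, Out, In

A rule that fits every label: pile = 2 — true of each 'In' example, false of each 'Out' one.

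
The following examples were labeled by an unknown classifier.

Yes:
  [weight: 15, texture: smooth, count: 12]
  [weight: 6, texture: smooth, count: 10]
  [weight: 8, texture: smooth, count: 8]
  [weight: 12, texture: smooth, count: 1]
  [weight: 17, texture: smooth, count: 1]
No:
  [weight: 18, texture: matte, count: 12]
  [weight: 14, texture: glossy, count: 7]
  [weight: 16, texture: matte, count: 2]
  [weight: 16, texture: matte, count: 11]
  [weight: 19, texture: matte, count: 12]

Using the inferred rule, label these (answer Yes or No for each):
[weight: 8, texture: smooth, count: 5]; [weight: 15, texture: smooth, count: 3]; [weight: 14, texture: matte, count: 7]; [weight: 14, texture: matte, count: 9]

'Yes' ⟺ texture is smooth.
[weight: 8, texture: smooth, count: 5]: texture is smooth — qualifies, so Yes.
[weight: 15, texture: smooth, count: 3]: texture is smooth — qualifies, so Yes.
[weight: 14, texture: matte, count: 7]: texture is matte — fails this test, so No.
[weight: 14, texture: matte, count: 9]: texture is matte — fails this test, so No.

Yes, Yes, No, No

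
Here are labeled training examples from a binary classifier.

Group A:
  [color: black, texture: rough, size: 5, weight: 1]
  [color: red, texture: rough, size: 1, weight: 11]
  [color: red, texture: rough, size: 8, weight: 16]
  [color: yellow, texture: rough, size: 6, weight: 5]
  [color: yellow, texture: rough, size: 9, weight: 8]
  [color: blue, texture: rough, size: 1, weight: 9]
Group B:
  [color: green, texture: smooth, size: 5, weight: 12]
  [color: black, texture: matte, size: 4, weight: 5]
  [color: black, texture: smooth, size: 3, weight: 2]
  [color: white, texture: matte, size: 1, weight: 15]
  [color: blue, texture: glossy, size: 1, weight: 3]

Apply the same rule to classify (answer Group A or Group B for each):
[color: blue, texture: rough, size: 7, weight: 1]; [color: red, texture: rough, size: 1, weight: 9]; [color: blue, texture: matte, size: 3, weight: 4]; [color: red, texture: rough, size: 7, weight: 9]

Every 'Group A' example satisfies: texture is rough. None of the 'Group B' examples do.

Group A, Group A, Group B, Group A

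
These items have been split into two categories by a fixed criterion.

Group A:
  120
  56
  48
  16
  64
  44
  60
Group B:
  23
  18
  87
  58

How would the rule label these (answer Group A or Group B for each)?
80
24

The distinguishing property — multiple of 4 — holds for all the 'Group A' cases and none of the 'Group B' cases.
80: 80 = 4·20, qualifies → Group A.
24: 24 = 4·6, qualifies → Group A.

Group A, Group A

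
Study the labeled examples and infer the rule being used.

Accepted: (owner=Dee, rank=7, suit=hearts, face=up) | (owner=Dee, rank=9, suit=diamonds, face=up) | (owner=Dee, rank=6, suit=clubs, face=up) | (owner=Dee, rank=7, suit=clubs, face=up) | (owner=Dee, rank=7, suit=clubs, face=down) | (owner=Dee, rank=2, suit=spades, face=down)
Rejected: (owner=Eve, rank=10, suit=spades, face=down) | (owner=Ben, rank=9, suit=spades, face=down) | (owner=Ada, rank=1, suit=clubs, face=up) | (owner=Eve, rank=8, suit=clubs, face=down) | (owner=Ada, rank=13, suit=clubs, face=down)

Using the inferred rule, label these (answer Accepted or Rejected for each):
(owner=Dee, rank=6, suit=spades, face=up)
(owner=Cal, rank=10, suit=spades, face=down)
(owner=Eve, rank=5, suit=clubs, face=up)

All 'Accepted' examples share one property — owner is Dee — and every 'Rejected' example lacks it.
(owner=Dee, rank=6, suit=spades, face=up): Accepted (owner is Dee). (owner=Cal, rank=10, suit=spades, face=down): Rejected (owner is Cal). (owner=Eve, rank=5, suit=clubs, face=up): Rejected (owner is Eve).

Accepted, Rejected, Rejected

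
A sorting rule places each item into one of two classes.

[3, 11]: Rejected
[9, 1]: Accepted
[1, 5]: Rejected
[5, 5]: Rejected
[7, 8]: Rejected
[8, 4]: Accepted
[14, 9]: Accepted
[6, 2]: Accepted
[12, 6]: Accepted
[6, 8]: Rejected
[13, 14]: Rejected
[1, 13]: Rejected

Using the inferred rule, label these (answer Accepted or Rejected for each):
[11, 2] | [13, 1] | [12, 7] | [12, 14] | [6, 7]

Accepted, Accepted, Accepted, Rejected, Rejected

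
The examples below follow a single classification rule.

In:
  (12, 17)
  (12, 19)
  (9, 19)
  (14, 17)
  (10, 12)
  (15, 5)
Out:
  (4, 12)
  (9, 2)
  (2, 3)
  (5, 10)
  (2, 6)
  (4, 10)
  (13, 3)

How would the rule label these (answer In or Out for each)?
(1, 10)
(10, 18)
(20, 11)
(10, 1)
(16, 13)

Out, In, In, Out, In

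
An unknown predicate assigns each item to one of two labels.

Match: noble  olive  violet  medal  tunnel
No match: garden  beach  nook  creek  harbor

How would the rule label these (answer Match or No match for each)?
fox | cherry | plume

The classifier is using: contains 'l'.
No match: fox, since no 'l'.
No match: cherry, since no 'l'.
Match: plume, since has 'l'.

No match, No match, Match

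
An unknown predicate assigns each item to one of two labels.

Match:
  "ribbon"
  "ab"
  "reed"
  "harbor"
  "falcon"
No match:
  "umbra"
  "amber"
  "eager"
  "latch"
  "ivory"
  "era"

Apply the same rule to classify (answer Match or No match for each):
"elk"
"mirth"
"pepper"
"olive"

No match, No match, Match, No match

A rule that fits every label: even length — true of each 'Match' example, false of each 'No match' one.
"elk" — length 3, hence No match. "mirth" — length 5, hence No match. "pepper" — length 6, hence Match. "olive" — length 5, hence No match.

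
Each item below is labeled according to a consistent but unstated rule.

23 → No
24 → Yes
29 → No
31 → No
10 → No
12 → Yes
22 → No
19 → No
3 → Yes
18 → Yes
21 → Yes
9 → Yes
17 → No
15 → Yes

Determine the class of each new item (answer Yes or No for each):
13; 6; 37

No, Yes, No

The classifier is using: multiple of 3.
13: 13 = 3·4 + 1 — fails this test, so No.
6: 6 = 3·2 — meets the rule, so Yes.
37: 37 = 3·12 + 1 — fails this test, so No.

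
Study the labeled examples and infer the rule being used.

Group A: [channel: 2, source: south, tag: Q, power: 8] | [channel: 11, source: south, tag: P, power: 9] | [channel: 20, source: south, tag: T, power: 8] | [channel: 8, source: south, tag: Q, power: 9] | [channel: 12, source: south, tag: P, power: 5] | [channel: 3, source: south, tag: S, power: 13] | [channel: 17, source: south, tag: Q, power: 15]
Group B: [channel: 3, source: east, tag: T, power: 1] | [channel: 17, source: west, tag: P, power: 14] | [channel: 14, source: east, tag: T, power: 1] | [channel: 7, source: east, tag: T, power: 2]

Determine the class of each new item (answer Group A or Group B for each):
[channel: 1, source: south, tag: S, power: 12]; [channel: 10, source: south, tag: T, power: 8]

The rule appears to be: source is south.
[channel: 1, source: south, tag: S, power: 12]: Group A (source is south).
[channel: 10, source: south, tag: T, power: 8]: Group A (source is south).

Group A, Group A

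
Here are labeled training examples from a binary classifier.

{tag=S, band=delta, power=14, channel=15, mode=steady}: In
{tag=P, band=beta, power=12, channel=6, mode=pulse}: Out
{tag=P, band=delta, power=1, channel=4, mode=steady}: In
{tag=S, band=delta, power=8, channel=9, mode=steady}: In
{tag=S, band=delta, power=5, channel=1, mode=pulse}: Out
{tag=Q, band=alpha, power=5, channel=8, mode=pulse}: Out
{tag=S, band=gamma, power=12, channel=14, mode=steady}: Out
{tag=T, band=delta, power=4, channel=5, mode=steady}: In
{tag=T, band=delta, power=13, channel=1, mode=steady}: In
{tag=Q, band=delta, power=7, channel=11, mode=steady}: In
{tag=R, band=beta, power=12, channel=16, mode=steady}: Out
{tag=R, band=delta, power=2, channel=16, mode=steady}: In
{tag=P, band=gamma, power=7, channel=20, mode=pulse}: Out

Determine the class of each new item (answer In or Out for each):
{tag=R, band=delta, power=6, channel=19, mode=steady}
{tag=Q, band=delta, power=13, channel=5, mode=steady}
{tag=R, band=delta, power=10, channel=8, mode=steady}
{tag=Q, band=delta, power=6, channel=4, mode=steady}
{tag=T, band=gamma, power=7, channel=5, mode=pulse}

In, In, In, In, Out

The distinguishing property — mode is steady AND band is delta — holds for all the 'In' cases and none of the 'Out' cases.
{tag=R, band=delta, power=6, channel=19, mode=steady}: In (mode is steady, band is delta).
{tag=Q, band=delta, power=13, channel=5, mode=steady}: In (mode is steady, band is delta).
{tag=R, band=delta, power=10, channel=8, mode=steady}: In (mode is steady, band is delta).
{tag=Q, band=delta, power=6, channel=4, mode=steady}: In (mode is steady, band is delta).
{tag=T, band=gamma, power=7, channel=5, mode=pulse}: Out (mode is pulse, band is gamma).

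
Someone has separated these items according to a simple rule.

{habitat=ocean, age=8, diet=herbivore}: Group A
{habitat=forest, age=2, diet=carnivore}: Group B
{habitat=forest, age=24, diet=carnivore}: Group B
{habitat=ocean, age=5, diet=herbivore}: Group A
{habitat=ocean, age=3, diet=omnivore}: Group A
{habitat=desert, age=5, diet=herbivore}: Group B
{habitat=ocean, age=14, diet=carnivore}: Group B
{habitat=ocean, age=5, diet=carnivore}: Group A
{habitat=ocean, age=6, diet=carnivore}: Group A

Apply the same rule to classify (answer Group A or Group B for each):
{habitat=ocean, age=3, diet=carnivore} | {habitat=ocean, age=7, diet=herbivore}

A rule that fits every label: habitat is ocean AND age ≤ 8 — true of each 'Group A' example, false of each 'Group B' one.

Group A, Group A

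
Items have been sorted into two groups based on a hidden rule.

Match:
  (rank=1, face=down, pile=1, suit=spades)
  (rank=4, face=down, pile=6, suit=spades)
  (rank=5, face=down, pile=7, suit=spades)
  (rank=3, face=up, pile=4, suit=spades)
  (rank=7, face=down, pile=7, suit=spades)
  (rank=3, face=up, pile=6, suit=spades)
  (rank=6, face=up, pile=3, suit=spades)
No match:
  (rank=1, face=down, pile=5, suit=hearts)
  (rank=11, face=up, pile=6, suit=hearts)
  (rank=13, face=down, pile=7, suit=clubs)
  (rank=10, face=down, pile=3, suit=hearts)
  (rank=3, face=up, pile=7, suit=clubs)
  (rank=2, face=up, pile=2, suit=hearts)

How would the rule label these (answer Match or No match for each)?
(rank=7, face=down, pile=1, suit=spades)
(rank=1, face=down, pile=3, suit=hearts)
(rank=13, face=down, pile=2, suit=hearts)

Match, No match, No match

Rule: suit is spades. This holds for each 'Match' example and fails for each 'No match' one.
(rank=7, face=down, pile=1, suit=spades): Match (suit is spades). (rank=1, face=down, pile=3, suit=hearts): No match (suit is hearts). (rank=13, face=down, pile=2, suit=hearts): No match (suit is hearts).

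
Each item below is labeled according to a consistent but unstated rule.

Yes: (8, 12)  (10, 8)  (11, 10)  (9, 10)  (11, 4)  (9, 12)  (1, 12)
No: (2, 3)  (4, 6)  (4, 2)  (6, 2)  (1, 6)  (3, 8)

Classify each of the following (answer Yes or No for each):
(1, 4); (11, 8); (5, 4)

All 'Yes' examples share one property — sum ≥ 13 — and every 'No' example lacks it.
(1, 4) → 1+4 = 5 → No. (11, 8) → 11+8 = 19 → Yes. (5, 4) → 5+4 = 9 → No.

No, Yes, No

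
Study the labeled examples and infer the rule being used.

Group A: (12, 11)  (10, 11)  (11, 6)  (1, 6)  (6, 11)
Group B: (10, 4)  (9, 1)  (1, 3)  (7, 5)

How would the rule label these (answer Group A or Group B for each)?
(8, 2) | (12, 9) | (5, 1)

'Group A' ⟺ sum is odd.
Group B: (8, 2), since 8+2 = 10. Group A: (12, 9), since 12+9 = 21. Group B: (5, 1), since 5+1 = 6.

Group B, Group A, Group B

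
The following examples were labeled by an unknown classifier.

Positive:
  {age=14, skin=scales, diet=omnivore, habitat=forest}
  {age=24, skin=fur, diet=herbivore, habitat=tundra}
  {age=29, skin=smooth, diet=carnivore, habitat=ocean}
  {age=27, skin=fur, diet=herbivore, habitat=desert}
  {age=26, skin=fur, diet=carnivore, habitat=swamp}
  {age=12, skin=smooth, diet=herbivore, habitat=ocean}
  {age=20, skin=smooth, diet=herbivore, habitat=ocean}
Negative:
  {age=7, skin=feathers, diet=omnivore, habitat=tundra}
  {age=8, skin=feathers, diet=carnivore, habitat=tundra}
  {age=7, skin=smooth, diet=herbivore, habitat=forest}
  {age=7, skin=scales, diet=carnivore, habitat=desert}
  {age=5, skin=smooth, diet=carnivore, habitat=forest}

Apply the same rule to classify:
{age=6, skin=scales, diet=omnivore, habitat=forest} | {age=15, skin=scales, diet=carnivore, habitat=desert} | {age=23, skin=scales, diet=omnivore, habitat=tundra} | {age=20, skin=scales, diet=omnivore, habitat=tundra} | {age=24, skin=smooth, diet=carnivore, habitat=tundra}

Negative, Positive, Positive, Positive, Positive

Every 'Positive' example satisfies: age ≥ 12. None of the 'Negative' examples do.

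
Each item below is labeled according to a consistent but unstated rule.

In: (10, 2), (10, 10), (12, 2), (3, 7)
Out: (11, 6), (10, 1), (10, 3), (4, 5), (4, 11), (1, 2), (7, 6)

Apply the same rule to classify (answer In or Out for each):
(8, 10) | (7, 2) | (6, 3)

The rule appears to be: sum is even.
In: (8, 10), since 8+10 = 18. Out: (7, 2), since 7+2 = 9. Out: (6, 3), since 6+3 = 9.

In, Out, Out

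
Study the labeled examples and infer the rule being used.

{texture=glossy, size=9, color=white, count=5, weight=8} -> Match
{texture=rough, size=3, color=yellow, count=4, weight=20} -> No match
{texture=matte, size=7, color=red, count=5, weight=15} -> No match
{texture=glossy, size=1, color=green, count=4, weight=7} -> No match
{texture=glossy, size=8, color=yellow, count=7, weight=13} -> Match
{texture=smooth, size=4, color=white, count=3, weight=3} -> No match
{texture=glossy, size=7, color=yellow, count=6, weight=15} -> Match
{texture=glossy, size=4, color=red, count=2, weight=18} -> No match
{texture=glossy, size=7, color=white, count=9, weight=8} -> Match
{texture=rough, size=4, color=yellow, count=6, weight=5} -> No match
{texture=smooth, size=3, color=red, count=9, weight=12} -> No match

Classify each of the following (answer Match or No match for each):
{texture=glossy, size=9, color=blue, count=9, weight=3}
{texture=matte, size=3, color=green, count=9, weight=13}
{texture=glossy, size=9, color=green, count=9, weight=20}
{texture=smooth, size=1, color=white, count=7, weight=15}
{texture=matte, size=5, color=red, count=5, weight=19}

The rule appears to be: texture is glossy AND size ≥ 7.
{texture=glossy, size=9, color=blue, count=9, weight=3} — texture is glossy, size = 9, hence Match.
{texture=matte, size=3, color=green, count=9, weight=13} — texture is matte, size = 3, hence No match.
{texture=glossy, size=9, color=green, count=9, weight=20} — texture is glossy, size = 9, hence Match.
{texture=smooth, size=1, color=white, count=7, weight=15} — texture is smooth, size = 1, hence No match.
{texture=matte, size=5, color=red, count=5, weight=19} — texture is matte, size = 5, hence No match.

Match, No match, Match, No match, No match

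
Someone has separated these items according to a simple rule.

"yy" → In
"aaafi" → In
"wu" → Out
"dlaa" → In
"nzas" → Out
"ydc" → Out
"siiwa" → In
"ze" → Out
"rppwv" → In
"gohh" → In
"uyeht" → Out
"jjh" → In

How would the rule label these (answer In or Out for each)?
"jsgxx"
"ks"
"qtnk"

A rule that fits every label: has a double letter — true of each 'In' example, false of each 'Out' one.
"jsgxx": 'xx' doubled — meets the rule, so In.
"ks": no doubled letter — lacks this property, so Out.
"qtnk": no doubled letter — lacks this property, so Out.

In, Out, Out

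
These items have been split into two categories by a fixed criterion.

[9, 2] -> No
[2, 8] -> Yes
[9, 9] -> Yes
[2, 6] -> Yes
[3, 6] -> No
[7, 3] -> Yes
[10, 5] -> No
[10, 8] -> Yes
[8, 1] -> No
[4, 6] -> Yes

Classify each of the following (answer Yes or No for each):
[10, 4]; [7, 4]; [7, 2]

Yes, No, No

The simplest hypothesis consistent with all the labels is: sum is even.
[10, 4]: Yes (10+4 = 14).
[7, 4]: No (7+4 = 11).
[7, 2]: No (7+2 = 9).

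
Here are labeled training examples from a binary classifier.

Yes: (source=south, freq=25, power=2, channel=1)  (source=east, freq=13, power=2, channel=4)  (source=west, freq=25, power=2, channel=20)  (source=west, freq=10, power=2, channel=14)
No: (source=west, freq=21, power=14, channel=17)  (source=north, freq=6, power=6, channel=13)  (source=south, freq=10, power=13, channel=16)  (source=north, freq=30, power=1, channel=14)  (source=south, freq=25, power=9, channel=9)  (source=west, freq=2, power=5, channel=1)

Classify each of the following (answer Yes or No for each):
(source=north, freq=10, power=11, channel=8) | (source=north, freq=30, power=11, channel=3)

No, No

The simplest hypothesis consistent with all the labels is: power = 2.
(source=north, freq=10, power=11, channel=8): power = 11 — does not satisfy this, so No.
(source=north, freq=30, power=11, channel=3): power = 11 — does not satisfy this, so No.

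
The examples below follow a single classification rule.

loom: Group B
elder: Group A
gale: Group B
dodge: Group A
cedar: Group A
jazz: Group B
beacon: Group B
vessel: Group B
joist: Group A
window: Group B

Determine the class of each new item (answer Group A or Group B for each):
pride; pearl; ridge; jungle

Group A, Group A, Group A, Group B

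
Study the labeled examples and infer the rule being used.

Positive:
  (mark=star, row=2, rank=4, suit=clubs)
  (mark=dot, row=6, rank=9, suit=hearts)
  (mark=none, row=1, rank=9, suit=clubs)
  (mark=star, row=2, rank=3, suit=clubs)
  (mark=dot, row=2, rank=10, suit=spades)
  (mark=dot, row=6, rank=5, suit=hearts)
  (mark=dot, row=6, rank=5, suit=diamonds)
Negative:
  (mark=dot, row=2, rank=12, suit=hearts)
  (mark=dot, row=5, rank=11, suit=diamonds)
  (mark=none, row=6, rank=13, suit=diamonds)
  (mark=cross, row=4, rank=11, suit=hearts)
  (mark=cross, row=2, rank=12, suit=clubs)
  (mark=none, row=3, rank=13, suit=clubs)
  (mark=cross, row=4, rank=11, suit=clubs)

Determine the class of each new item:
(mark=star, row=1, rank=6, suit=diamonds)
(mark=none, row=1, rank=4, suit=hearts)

Positive, Positive

A rule that fits every label: rank ≤ 10 — true of each 'Positive' example, false of each 'Negative' one.
(mark=star, row=1, rank=6, suit=diamonds) → rank = 6 → Positive. (mark=none, row=1, rank=4, suit=hearts) → rank = 4 → Positive.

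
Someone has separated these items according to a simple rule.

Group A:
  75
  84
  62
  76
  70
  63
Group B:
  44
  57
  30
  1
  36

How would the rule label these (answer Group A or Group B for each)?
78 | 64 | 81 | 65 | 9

Group A, Group A, Group A, Group A, Group B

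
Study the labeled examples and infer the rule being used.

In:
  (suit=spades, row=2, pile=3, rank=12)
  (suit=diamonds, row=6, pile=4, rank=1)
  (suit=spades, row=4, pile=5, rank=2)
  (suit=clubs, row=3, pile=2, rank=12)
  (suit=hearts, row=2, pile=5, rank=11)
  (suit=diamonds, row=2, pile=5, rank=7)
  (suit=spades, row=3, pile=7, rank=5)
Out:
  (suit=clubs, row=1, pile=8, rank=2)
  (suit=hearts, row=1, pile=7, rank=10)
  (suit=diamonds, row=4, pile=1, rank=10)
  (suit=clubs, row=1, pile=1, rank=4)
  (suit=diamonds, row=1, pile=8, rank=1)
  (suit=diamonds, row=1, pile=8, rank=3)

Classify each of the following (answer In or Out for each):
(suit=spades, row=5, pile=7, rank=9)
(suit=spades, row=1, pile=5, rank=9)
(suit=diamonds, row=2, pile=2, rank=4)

The classifier is using: row ≥ 2 AND pile ≥ 2.
In: (suit=spades, row=5, pile=7, rank=9), since row = 5, pile = 7. Out: (suit=spades, row=1, pile=5, rank=9), since row = 1, pile = 5. In: (suit=diamonds, row=2, pile=2, rank=4), since row = 2, pile = 2.

In, Out, In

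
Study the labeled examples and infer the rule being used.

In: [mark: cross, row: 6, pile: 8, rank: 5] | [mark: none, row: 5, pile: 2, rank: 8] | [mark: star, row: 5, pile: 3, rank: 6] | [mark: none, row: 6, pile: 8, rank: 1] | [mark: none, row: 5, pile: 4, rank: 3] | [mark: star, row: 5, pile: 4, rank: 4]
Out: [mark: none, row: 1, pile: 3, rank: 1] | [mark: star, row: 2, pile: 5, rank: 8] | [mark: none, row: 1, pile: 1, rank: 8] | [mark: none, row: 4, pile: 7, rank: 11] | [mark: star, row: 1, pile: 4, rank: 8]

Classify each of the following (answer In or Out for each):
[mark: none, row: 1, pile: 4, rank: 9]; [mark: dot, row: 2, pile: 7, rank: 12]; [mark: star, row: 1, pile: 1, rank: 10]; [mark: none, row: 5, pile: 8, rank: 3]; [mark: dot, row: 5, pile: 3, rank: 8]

Rule: row ≥ 5. This holds for each 'In' example and fails for each 'Out' one.
[mark: none, row: 1, pile: 4, rank: 9]: row = 1, fails the rule → Out.
[mark: dot, row: 2, pile: 7, rank: 12]: row = 2, fails the rule → Out.
[mark: star, row: 1, pile: 1, rank: 10]: row = 1, fails the rule → Out.
[mark: none, row: 5, pile: 8, rank: 3]: row = 5, passes → In.
[mark: dot, row: 5, pile: 3, rank: 8]: row = 5, passes → In.

Out, Out, Out, In, In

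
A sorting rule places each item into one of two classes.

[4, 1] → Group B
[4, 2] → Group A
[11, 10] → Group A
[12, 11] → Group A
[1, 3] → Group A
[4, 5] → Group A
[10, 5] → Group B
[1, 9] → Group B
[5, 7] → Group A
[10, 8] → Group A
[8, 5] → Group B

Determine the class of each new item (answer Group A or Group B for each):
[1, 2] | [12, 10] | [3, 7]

Group A, Group A, Group B

The distinguishing property — |first − second| ≤ 2 — holds for all the 'Group A' cases and none of the 'Group B' cases.
Group A: [1, 2], since |1−2| = 1. Group A: [12, 10], since |12−10| = 2. Group B: [3, 7], since |3−7| = 4.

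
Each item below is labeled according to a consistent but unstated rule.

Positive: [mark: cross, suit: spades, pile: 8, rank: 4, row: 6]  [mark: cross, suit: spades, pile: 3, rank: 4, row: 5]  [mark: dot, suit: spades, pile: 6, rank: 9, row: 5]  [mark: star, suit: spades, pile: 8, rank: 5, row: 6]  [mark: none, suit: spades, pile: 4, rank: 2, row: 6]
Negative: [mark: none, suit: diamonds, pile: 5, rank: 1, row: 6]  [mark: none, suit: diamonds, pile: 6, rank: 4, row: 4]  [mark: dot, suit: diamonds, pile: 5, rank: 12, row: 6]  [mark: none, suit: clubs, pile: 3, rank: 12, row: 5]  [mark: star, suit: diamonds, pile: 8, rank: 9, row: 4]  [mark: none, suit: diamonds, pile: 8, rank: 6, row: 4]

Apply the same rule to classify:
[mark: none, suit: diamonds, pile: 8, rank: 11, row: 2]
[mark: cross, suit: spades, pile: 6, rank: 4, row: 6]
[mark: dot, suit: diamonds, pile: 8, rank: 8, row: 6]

Negative, Positive, Negative

The rule appears to be: suit is spades.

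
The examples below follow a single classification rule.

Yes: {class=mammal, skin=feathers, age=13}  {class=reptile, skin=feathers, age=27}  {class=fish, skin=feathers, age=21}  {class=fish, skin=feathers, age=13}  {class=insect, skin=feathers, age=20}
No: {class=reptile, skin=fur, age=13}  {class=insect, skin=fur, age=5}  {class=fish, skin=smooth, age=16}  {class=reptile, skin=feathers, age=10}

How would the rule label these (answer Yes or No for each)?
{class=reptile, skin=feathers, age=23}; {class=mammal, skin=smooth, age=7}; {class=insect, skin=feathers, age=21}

Rule: skin is feathers AND age ≥ 13. This holds for each 'Yes' example and fails for each 'No' one.
{class=reptile, skin=feathers, age=23} — skin is feathers, age = 23, hence Yes. {class=mammal, skin=smooth, age=7} — skin is smooth, age = 7, hence No. {class=insect, skin=feathers, age=21} — skin is feathers, age = 21, hence Yes.

Yes, No, Yes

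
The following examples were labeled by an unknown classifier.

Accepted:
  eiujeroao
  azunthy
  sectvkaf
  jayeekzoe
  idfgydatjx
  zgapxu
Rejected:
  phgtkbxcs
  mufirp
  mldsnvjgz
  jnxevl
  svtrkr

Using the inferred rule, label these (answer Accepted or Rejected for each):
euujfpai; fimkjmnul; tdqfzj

Accepted, Rejected, Rejected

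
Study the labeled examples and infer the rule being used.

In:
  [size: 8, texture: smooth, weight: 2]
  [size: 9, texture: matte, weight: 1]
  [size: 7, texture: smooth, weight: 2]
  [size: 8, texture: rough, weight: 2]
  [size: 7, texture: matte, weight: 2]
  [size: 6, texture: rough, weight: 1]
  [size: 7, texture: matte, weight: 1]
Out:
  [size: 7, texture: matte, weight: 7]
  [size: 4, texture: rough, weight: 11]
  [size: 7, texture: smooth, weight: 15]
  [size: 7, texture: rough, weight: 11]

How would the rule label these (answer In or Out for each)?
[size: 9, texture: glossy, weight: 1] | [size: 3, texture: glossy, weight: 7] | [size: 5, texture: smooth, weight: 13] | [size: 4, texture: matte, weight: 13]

In, Out, Out, Out

The common property of the 'In' items is: weight ≤ 2. No 'Out' item has it.
[size: 9, texture: glossy, weight: 1]: weight = 1 — passes, so In. [size: 3, texture: glossy, weight: 7]: weight = 7 — does not pass, so Out. [size: 5, texture: smooth, weight: 13]: weight = 13 — does not pass, so Out. [size: 4, texture: matte, weight: 13]: weight = 13 — does not pass, so Out.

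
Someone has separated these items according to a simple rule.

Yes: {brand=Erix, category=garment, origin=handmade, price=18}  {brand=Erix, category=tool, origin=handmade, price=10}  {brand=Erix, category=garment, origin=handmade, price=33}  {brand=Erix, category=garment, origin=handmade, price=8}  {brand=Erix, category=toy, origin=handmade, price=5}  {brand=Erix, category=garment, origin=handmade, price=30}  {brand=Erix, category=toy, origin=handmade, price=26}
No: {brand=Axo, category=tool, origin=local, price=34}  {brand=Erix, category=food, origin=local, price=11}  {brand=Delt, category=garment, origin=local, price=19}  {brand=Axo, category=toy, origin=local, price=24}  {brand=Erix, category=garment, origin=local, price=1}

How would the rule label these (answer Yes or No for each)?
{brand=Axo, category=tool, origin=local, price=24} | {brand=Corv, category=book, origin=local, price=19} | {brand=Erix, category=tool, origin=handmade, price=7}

The simplest hypothesis consistent with all the labels is: origin is handmade.

No, No, Yes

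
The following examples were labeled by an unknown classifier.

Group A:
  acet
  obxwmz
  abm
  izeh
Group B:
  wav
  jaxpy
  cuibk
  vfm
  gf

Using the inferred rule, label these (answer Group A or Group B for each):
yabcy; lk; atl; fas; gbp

Group B, Group B, Group A, Group B, Group B

The simplest hypothesis consistent with all the labels is: starts with a vowel.
yabcy: starts with 'y', does not pass → Group B.
lk: starts with 'l', does not pass → Group B.
atl: starts with 'a', meets the rule → Group A.
fas: starts with 'f', does not pass → Group B.
gbp: starts with 'g', does not pass → Group B.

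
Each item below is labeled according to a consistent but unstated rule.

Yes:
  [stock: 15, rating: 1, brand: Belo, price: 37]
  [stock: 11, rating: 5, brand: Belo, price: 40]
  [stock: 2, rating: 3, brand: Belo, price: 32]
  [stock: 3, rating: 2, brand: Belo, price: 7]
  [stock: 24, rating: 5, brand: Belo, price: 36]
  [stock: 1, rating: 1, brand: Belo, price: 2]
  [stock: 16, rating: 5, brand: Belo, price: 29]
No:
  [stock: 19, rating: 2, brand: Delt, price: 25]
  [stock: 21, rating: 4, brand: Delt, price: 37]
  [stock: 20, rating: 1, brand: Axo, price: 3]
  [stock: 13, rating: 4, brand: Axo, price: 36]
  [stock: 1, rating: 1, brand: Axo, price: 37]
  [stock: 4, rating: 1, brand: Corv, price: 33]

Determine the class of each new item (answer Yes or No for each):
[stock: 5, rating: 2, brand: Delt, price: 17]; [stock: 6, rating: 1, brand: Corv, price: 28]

No, No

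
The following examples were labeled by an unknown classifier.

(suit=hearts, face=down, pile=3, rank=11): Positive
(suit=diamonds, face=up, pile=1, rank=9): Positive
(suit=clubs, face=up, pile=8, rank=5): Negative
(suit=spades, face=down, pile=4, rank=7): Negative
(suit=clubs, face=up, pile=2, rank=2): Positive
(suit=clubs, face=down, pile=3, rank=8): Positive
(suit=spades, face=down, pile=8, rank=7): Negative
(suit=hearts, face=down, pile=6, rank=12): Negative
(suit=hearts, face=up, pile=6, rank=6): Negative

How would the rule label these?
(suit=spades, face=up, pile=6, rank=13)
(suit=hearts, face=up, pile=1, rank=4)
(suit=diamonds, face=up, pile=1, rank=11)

Negative, Positive, Positive

All 'Positive' examples share one property — pile ≤ 3 — and every 'Negative' example lacks it.
(suit=spades, face=up, pile=6, rank=13): pile = 6, does not satisfy this → Negative. (suit=hearts, face=up, pile=1, rank=4): pile = 1, meets the rule → Positive. (suit=diamonds, face=up, pile=1, rank=11): pile = 1, meets the rule → Positive.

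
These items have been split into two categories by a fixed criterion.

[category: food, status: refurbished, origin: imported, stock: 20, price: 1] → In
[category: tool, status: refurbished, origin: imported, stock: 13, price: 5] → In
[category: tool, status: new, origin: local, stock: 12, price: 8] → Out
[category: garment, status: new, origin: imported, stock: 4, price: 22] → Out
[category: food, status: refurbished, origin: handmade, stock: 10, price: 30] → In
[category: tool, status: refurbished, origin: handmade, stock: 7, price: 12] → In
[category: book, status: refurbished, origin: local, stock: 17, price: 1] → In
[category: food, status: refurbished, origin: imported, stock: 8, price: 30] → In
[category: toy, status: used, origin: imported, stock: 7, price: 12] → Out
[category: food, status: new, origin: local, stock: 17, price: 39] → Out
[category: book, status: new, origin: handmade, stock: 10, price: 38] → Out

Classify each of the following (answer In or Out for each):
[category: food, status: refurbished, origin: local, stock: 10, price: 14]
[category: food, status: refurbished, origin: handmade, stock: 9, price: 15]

In, In

The common property of the 'In' items is: status is refurbished. No 'Out' item has it.
[category: food, status: refurbished, origin: local, stock: 10, price: 14] → status is refurbished → In. [category: food, status: refurbished, origin: handmade, stock: 9, price: 15] → status is refurbished → In.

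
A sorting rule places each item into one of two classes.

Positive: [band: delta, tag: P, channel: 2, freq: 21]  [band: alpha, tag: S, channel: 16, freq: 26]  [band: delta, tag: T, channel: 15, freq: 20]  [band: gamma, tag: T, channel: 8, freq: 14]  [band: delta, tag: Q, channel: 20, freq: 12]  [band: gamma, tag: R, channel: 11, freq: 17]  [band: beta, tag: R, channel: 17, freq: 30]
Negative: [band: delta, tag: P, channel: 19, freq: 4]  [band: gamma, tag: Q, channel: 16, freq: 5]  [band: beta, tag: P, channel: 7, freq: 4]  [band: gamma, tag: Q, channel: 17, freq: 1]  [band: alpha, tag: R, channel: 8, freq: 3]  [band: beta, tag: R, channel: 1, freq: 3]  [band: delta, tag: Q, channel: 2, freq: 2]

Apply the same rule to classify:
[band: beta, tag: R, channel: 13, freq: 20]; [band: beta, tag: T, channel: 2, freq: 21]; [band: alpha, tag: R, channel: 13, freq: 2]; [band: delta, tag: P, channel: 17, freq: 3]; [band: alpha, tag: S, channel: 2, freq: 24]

Positive, Positive, Negative, Negative, Positive

A rule that fits every label: freq ≥ 12 — true of each 'Positive' example, false of each 'Negative' one.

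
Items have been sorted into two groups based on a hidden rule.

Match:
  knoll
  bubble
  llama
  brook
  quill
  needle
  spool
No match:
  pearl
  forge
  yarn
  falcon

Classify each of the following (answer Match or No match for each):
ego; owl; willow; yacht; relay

No match, No match, Match, No match, No match

A rule that fits every label: has a double letter — true of each 'Match' example, false of each 'No match' one.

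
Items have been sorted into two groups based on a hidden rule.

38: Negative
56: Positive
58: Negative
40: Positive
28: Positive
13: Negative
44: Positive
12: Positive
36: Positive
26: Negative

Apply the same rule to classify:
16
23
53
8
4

Rule: multiple of 4. This holds for each 'Positive' example and fails for each 'Negative' one.
16: 16 = 4·4 — has this property, so Positive.
23: 23 = 4·5 + 3 — doesn't match, so Negative.
53: 53 = 4·13 + 1 — doesn't match, so Negative.
8: 8 = 4·2 — has this property, so Positive.
4: 4 = 4·1 — has this property, so Positive.

Positive, Negative, Negative, Positive, Positive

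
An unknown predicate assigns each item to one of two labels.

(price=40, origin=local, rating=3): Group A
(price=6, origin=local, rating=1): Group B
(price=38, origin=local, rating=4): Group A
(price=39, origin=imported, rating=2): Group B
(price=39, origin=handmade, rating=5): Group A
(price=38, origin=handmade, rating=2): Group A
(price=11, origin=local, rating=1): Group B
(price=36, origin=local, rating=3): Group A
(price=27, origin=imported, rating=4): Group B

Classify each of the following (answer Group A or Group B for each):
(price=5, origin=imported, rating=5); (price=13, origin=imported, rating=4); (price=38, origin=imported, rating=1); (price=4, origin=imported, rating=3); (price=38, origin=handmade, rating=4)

The common property of the 'Group A' items is: origin is not imported AND price ≥ 27. No 'Group B' item has it.

Group B, Group B, Group B, Group B, Group A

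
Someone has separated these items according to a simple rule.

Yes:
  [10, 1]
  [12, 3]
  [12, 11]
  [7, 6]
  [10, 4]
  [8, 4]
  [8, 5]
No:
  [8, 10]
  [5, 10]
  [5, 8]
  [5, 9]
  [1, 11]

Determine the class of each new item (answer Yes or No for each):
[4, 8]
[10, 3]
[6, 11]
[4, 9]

No, Yes, No, No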